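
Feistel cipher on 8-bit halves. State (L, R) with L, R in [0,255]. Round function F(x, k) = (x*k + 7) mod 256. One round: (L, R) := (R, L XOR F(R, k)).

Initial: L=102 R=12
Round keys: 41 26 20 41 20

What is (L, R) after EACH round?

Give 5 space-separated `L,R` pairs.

Answer: 12,149 149,37 37,126 126,16 16,57

Derivation:
Round 1 (k=41): L=12 R=149
Round 2 (k=26): L=149 R=37
Round 3 (k=20): L=37 R=126
Round 4 (k=41): L=126 R=16
Round 5 (k=20): L=16 R=57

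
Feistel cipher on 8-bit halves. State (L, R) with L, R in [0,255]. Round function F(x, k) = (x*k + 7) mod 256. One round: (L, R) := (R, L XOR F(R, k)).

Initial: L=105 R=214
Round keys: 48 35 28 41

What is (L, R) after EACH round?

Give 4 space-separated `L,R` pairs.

Answer: 214,78 78,103 103,5 5,179

Derivation:
Round 1 (k=48): L=214 R=78
Round 2 (k=35): L=78 R=103
Round 3 (k=28): L=103 R=5
Round 4 (k=41): L=5 R=179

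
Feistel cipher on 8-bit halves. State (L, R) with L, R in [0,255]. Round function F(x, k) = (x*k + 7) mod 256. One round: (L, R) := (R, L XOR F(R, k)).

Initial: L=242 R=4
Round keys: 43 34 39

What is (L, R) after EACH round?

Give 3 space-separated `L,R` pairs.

Round 1 (k=43): L=4 R=65
Round 2 (k=34): L=65 R=173
Round 3 (k=39): L=173 R=35

Answer: 4,65 65,173 173,35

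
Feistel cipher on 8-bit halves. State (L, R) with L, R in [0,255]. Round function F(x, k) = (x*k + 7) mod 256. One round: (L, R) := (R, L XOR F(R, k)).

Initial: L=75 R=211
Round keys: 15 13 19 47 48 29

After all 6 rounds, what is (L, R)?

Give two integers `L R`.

Answer: 122 234

Derivation:
Round 1 (k=15): L=211 R=47
Round 2 (k=13): L=47 R=185
Round 3 (k=19): L=185 R=237
Round 4 (k=47): L=237 R=51
Round 5 (k=48): L=51 R=122
Round 6 (k=29): L=122 R=234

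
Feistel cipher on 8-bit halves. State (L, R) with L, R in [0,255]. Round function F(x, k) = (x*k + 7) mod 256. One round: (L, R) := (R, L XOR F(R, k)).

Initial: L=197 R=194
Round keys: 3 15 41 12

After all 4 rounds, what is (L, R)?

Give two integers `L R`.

Answer: 68 10

Derivation:
Round 1 (k=3): L=194 R=136
Round 2 (k=15): L=136 R=61
Round 3 (k=41): L=61 R=68
Round 4 (k=12): L=68 R=10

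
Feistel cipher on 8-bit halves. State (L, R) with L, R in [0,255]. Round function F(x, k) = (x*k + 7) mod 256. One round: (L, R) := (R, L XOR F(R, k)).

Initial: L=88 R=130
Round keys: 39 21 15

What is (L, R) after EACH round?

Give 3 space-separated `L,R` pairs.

Round 1 (k=39): L=130 R=141
Round 2 (k=21): L=141 R=26
Round 3 (k=15): L=26 R=0

Answer: 130,141 141,26 26,0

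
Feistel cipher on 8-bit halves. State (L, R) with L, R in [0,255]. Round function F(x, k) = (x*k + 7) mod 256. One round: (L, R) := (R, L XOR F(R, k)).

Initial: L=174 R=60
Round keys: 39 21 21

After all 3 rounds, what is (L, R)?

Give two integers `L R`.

Answer: 204 70

Derivation:
Round 1 (k=39): L=60 R=133
Round 2 (k=21): L=133 R=204
Round 3 (k=21): L=204 R=70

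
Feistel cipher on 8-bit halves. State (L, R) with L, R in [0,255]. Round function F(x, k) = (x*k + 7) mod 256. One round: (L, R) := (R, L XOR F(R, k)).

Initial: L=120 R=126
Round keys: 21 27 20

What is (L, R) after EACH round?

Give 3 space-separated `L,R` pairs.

Round 1 (k=21): L=126 R=37
Round 2 (k=27): L=37 R=144
Round 3 (k=20): L=144 R=98

Answer: 126,37 37,144 144,98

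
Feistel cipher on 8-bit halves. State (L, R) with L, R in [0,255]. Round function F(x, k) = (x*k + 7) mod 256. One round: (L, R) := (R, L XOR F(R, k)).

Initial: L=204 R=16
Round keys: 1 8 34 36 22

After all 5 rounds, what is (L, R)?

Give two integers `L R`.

Round 1 (k=1): L=16 R=219
Round 2 (k=8): L=219 R=207
Round 3 (k=34): L=207 R=94
Round 4 (k=36): L=94 R=240
Round 5 (k=22): L=240 R=249

Answer: 240 249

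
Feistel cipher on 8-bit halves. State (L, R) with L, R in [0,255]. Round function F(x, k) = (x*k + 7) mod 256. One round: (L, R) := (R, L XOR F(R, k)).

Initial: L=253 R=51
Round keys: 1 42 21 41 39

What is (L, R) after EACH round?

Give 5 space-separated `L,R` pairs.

Answer: 51,199 199,158 158,58 58,207 207,170

Derivation:
Round 1 (k=1): L=51 R=199
Round 2 (k=42): L=199 R=158
Round 3 (k=21): L=158 R=58
Round 4 (k=41): L=58 R=207
Round 5 (k=39): L=207 R=170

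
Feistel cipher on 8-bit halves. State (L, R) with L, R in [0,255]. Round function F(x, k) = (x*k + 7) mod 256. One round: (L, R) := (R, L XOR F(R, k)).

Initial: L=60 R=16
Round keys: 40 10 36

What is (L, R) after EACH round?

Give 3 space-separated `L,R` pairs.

Round 1 (k=40): L=16 R=187
Round 2 (k=10): L=187 R=69
Round 3 (k=36): L=69 R=0

Answer: 16,187 187,69 69,0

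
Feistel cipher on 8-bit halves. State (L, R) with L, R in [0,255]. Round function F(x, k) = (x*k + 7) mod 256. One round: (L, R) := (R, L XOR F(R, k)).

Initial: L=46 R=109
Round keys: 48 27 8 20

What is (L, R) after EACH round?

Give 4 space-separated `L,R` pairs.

Answer: 109,89 89,7 7,102 102,248

Derivation:
Round 1 (k=48): L=109 R=89
Round 2 (k=27): L=89 R=7
Round 3 (k=8): L=7 R=102
Round 4 (k=20): L=102 R=248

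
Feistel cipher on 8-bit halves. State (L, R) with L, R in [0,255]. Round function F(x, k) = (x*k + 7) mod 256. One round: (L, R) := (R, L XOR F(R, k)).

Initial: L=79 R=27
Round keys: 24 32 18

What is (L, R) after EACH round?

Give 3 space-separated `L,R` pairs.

Answer: 27,192 192,28 28,63

Derivation:
Round 1 (k=24): L=27 R=192
Round 2 (k=32): L=192 R=28
Round 3 (k=18): L=28 R=63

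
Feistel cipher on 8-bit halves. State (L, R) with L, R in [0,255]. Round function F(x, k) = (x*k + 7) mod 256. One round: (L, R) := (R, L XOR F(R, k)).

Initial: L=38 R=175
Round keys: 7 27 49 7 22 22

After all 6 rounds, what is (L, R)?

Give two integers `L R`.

Answer: 184 85

Derivation:
Round 1 (k=7): L=175 R=246
Round 2 (k=27): L=246 R=86
Round 3 (k=49): L=86 R=139
Round 4 (k=7): L=139 R=130
Round 5 (k=22): L=130 R=184
Round 6 (k=22): L=184 R=85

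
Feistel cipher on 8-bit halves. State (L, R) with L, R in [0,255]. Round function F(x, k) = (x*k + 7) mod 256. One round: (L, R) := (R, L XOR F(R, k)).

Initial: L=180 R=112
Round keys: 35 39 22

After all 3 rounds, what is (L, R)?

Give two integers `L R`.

Round 1 (k=35): L=112 R=227
Round 2 (k=39): L=227 R=236
Round 3 (k=22): L=236 R=172

Answer: 236 172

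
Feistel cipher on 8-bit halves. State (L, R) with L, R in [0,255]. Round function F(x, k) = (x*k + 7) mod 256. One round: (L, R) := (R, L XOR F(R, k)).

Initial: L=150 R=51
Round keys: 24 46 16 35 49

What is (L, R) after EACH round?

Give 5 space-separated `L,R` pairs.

Round 1 (k=24): L=51 R=89
Round 2 (k=46): L=89 R=54
Round 3 (k=16): L=54 R=62
Round 4 (k=35): L=62 R=183
Round 5 (k=49): L=183 R=48

Answer: 51,89 89,54 54,62 62,183 183,48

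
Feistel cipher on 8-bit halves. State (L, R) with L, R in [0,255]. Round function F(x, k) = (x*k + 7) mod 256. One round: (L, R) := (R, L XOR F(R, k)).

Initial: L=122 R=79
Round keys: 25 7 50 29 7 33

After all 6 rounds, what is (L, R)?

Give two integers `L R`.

Answer: 6 183

Derivation:
Round 1 (k=25): L=79 R=196
Round 2 (k=7): L=196 R=44
Round 3 (k=50): L=44 R=91
Round 4 (k=29): L=91 R=122
Round 5 (k=7): L=122 R=6
Round 6 (k=33): L=6 R=183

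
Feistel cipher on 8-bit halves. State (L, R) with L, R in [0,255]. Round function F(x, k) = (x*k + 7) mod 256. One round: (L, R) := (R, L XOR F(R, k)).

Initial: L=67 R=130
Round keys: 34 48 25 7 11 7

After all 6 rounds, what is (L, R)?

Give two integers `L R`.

Answer: 29 12

Derivation:
Round 1 (k=34): L=130 R=8
Round 2 (k=48): L=8 R=5
Round 3 (k=25): L=5 R=140
Round 4 (k=7): L=140 R=222
Round 5 (k=11): L=222 R=29
Round 6 (k=7): L=29 R=12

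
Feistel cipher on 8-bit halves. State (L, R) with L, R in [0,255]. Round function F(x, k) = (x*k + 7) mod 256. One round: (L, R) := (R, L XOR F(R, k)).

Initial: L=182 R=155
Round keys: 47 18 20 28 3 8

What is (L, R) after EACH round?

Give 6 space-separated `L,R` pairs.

Round 1 (k=47): L=155 R=202
Round 2 (k=18): L=202 R=160
Round 3 (k=20): L=160 R=77
Round 4 (k=28): L=77 R=211
Round 5 (k=3): L=211 R=205
Round 6 (k=8): L=205 R=188

Answer: 155,202 202,160 160,77 77,211 211,205 205,188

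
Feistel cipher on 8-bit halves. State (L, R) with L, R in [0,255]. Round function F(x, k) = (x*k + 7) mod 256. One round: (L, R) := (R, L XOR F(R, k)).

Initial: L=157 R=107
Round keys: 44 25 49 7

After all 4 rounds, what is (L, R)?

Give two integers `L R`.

Answer: 123 2

Derivation:
Round 1 (k=44): L=107 R=246
Round 2 (k=25): L=246 R=102
Round 3 (k=49): L=102 R=123
Round 4 (k=7): L=123 R=2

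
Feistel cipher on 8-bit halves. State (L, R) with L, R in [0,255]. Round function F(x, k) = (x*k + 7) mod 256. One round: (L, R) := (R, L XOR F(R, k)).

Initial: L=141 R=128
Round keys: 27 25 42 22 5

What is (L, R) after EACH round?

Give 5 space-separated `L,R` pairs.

Answer: 128,10 10,129 129,59 59,152 152,196

Derivation:
Round 1 (k=27): L=128 R=10
Round 2 (k=25): L=10 R=129
Round 3 (k=42): L=129 R=59
Round 4 (k=22): L=59 R=152
Round 5 (k=5): L=152 R=196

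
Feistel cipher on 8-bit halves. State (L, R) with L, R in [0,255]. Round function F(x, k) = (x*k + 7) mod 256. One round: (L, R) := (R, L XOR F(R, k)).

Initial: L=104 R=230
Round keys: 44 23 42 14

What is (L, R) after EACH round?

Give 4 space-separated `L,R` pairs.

Answer: 230,231 231,46 46,116 116,113

Derivation:
Round 1 (k=44): L=230 R=231
Round 2 (k=23): L=231 R=46
Round 3 (k=42): L=46 R=116
Round 4 (k=14): L=116 R=113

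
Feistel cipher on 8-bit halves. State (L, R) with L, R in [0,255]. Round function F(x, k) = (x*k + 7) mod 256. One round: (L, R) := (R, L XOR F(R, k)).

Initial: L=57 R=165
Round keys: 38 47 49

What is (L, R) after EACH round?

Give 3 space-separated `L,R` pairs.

Round 1 (k=38): L=165 R=188
Round 2 (k=47): L=188 R=46
Round 3 (k=49): L=46 R=105

Answer: 165,188 188,46 46,105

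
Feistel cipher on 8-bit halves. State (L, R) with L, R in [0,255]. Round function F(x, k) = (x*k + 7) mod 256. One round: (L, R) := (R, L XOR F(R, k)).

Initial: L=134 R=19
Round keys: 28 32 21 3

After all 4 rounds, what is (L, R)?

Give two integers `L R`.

Answer: 86 189

Derivation:
Round 1 (k=28): L=19 R=157
Round 2 (k=32): L=157 R=180
Round 3 (k=21): L=180 R=86
Round 4 (k=3): L=86 R=189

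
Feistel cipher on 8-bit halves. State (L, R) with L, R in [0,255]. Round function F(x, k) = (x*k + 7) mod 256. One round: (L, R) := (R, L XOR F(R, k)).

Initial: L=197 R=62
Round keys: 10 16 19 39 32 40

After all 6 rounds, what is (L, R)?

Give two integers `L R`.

Answer: 83 181

Derivation:
Round 1 (k=10): L=62 R=182
Round 2 (k=16): L=182 R=89
Round 3 (k=19): L=89 R=20
Round 4 (k=39): L=20 R=74
Round 5 (k=32): L=74 R=83
Round 6 (k=40): L=83 R=181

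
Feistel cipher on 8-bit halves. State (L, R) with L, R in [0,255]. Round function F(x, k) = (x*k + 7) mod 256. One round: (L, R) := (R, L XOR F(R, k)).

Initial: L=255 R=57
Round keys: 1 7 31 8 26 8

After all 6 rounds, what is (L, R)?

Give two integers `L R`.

Round 1 (k=1): L=57 R=191
Round 2 (k=7): L=191 R=121
Round 3 (k=31): L=121 R=17
Round 4 (k=8): L=17 R=246
Round 5 (k=26): L=246 R=18
Round 6 (k=8): L=18 R=97

Answer: 18 97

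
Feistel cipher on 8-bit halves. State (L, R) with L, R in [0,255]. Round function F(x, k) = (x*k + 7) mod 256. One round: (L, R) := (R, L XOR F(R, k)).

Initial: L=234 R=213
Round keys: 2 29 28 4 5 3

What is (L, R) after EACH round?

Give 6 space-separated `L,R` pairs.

Answer: 213,91 91,131 131,0 0,132 132,155 155,92

Derivation:
Round 1 (k=2): L=213 R=91
Round 2 (k=29): L=91 R=131
Round 3 (k=28): L=131 R=0
Round 4 (k=4): L=0 R=132
Round 5 (k=5): L=132 R=155
Round 6 (k=3): L=155 R=92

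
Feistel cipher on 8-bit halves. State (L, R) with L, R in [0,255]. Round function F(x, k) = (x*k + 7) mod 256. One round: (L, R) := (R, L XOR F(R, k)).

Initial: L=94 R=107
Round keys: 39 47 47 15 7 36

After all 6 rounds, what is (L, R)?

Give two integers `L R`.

Round 1 (k=39): L=107 R=10
Round 2 (k=47): L=10 R=182
Round 3 (k=47): L=182 R=123
Round 4 (k=15): L=123 R=138
Round 5 (k=7): L=138 R=182
Round 6 (k=36): L=182 R=21

Answer: 182 21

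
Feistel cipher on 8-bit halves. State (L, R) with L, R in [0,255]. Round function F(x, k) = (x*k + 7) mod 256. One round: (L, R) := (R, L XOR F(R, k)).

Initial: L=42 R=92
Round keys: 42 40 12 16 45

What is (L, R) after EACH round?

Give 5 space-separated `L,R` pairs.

Answer: 92,53 53,19 19,222 222,244 244,53

Derivation:
Round 1 (k=42): L=92 R=53
Round 2 (k=40): L=53 R=19
Round 3 (k=12): L=19 R=222
Round 4 (k=16): L=222 R=244
Round 5 (k=45): L=244 R=53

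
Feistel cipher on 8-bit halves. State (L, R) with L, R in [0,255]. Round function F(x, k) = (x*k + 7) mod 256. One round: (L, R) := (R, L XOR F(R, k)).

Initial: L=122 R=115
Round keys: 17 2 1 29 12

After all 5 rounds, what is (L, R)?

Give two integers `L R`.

Answer: 146 212

Derivation:
Round 1 (k=17): L=115 R=208
Round 2 (k=2): L=208 R=212
Round 3 (k=1): L=212 R=11
Round 4 (k=29): L=11 R=146
Round 5 (k=12): L=146 R=212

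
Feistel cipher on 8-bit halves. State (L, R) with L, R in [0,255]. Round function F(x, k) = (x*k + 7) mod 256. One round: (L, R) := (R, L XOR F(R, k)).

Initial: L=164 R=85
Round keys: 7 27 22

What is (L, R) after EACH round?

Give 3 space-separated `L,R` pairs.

Answer: 85,254 254,132 132,161

Derivation:
Round 1 (k=7): L=85 R=254
Round 2 (k=27): L=254 R=132
Round 3 (k=22): L=132 R=161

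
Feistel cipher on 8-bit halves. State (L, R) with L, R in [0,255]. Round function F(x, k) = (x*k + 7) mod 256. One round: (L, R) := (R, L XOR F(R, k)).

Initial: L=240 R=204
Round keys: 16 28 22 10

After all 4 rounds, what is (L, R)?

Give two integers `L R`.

Round 1 (k=16): L=204 R=55
Round 2 (k=28): L=55 R=199
Round 3 (k=22): L=199 R=22
Round 4 (k=10): L=22 R=36

Answer: 22 36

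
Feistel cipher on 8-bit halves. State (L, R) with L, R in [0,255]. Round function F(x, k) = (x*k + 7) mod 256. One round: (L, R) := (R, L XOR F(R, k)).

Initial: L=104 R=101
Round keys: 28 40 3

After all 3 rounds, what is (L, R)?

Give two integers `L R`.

Round 1 (k=28): L=101 R=123
Round 2 (k=40): L=123 R=90
Round 3 (k=3): L=90 R=110

Answer: 90 110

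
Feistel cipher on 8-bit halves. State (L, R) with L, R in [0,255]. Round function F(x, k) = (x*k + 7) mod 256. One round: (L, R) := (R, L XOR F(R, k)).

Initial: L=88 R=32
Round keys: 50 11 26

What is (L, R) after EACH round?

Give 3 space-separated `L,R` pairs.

Answer: 32,31 31,124 124,128

Derivation:
Round 1 (k=50): L=32 R=31
Round 2 (k=11): L=31 R=124
Round 3 (k=26): L=124 R=128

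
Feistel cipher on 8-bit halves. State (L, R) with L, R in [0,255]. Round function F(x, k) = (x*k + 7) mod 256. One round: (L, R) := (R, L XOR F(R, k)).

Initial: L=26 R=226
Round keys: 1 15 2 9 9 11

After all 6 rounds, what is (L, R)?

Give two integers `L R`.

Answer: 176 150

Derivation:
Round 1 (k=1): L=226 R=243
Round 2 (k=15): L=243 R=166
Round 3 (k=2): L=166 R=160
Round 4 (k=9): L=160 R=1
Round 5 (k=9): L=1 R=176
Round 6 (k=11): L=176 R=150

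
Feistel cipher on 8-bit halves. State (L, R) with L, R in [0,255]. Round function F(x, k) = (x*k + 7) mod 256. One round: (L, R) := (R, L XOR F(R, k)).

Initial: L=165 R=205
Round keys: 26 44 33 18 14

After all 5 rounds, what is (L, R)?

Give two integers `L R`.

Answer: 139 60

Derivation:
Round 1 (k=26): L=205 R=124
Round 2 (k=44): L=124 R=154
Round 3 (k=33): L=154 R=157
Round 4 (k=18): L=157 R=139
Round 5 (k=14): L=139 R=60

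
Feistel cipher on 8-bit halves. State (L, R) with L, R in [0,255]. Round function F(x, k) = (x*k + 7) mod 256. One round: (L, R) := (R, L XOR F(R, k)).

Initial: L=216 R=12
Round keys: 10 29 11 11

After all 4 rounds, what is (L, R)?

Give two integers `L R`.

Answer: 86 71

Derivation:
Round 1 (k=10): L=12 R=167
Round 2 (k=29): L=167 R=254
Round 3 (k=11): L=254 R=86
Round 4 (k=11): L=86 R=71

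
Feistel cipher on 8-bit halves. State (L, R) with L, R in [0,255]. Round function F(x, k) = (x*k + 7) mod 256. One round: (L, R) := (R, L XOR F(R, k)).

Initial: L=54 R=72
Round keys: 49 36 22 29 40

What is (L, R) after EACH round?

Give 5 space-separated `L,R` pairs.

Round 1 (k=49): L=72 R=249
Round 2 (k=36): L=249 R=67
Round 3 (k=22): L=67 R=48
Round 4 (k=29): L=48 R=52
Round 5 (k=40): L=52 R=23

Answer: 72,249 249,67 67,48 48,52 52,23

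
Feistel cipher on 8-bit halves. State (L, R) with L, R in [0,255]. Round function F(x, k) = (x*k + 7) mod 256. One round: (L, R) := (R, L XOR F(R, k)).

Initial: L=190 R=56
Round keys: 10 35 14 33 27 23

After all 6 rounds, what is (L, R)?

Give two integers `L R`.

Round 1 (k=10): L=56 R=137
Round 2 (k=35): L=137 R=250
Round 3 (k=14): L=250 R=58
Round 4 (k=33): L=58 R=123
Round 5 (k=27): L=123 R=58
Round 6 (k=23): L=58 R=70

Answer: 58 70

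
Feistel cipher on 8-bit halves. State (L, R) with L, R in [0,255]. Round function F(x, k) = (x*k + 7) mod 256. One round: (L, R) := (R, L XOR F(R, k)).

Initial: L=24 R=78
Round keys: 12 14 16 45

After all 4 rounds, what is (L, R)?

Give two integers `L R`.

Round 1 (k=12): L=78 R=183
Round 2 (k=14): L=183 R=71
Round 3 (k=16): L=71 R=192
Round 4 (k=45): L=192 R=128

Answer: 192 128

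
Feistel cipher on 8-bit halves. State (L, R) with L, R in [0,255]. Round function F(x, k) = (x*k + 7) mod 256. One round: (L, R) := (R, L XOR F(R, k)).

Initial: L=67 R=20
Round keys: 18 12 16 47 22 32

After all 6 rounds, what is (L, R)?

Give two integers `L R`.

Round 1 (k=18): L=20 R=44
Round 2 (k=12): L=44 R=3
Round 3 (k=16): L=3 R=27
Round 4 (k=47): L=27 R=255
Round 5 (k=22): L=255 R=234
Round 6 (k=32): L=234 R=184

Answer: 234 184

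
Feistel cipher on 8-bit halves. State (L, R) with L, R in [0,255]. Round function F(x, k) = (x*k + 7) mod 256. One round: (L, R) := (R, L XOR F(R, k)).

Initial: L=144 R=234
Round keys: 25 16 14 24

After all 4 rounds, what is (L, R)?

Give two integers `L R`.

Round 1 (k=25): L=234 R=113
Round 2 (k=16): L=113 R=253
Round 3 (k=14): L=253 R=172
Round 4 (k=24): L=172 R=218

Answer: 172 218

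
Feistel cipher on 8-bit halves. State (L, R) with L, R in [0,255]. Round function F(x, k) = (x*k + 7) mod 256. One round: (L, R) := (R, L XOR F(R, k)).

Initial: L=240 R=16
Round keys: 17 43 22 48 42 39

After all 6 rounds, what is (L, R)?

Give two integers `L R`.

Round 1 (k=17): L=16 R=231
Round 2 (k=43): L=231 R=196
Round 3 (k=22): L=196 R=56
Round 4 (k=48): L=56 R=67
Round 5 (k=42): L=67 R=61
Round 6 (k=39): L=61 R=17

Answer: 61 17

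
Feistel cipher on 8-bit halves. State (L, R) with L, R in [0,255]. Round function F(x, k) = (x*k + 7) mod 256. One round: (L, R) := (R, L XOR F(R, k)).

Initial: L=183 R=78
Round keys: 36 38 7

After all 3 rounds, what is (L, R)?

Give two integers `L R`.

Answer: 249 158

Derivation:
Round 1 (k=36): L=78 R=72
Round 2 (k=38): L=72 R=249
Round 3 (k=7): L=249 R=158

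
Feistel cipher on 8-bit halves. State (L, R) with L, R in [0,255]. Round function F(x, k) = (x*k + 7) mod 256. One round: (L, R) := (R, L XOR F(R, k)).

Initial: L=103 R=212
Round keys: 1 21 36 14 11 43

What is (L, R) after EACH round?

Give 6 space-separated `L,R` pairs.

Answer: 212,188 188,167 167,63 63,222 222,174 174,159

Derivation:
Round 1 (k=1): L=212 R=188
Round 2 (k=21): L=188 R=167
Round 3 (k=36): L=167 R=63
Round 4 (k=14): L=63 R=222
Round 5 (k=11): L=222 R=174
Round 6 (k=43): L=174 R=159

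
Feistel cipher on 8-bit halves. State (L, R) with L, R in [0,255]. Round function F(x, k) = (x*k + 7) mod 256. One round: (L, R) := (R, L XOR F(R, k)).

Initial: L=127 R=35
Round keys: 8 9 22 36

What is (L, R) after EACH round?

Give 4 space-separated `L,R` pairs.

Answer: 35,96 96,68 68,191 191,167

Derivation:
Round 1 (k=8): L=35 R=96
Round 2 (k=9): L=96 R=68
Round 3 (k=22): L=68 R=191
Round 4 (k=36): L=191 R=167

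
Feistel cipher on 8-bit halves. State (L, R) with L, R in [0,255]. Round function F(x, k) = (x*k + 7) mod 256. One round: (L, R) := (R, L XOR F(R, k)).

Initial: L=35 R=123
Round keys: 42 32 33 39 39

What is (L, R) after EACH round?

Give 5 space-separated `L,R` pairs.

Round 1 (k=42): L=123 R=22
Round 2 (k=32): L=22 R=188
Round 3 (k=33): L=188 R=85
Round 4 (k=39): L=85 R=70
Round 5 (k=39): L=70 R=228

Answer: 123,22 22,188 188,85 85,70 70,228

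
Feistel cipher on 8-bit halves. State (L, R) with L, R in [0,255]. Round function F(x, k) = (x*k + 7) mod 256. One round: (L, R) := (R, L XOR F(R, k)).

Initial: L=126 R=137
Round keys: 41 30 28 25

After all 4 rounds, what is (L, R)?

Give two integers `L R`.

Round 1 (k=41): L=137 R=134
Round 2 (k=30): L=134 R=50
Round 3 (k=28): L=50 R=249
Round 4 (k=25): L=249 R=106

Answer: 249 106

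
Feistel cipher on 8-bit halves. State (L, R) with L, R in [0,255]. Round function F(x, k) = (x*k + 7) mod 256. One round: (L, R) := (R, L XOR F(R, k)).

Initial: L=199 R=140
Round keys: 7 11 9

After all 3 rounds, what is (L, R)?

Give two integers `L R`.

Answer: 183 106

Derivation:
Round 1 (k=7): L=140 R=28
Round 2 (k=11): L=28 R=183
Round 3 (k=9): L=183 R=106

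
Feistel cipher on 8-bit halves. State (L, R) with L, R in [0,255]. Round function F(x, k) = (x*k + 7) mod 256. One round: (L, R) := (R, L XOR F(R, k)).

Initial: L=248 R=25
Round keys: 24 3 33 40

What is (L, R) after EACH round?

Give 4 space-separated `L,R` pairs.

Round 1 (k=24): L=25 R=167
Round 2 (k=3): L=167 R=229
Round 3 (k=33): L=229 R=43
Round 4 (k=40): L=43 R=90

Answer: 25,167 167,229 229,43 43,90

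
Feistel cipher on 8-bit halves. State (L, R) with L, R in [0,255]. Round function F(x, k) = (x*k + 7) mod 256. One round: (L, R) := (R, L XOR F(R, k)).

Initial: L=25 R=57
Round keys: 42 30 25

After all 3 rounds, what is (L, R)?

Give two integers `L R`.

Round 1 (k=42): L=57 R=120
Round 2 (k=30): L=120 R=46
Round 3 (k=25): L=46 R=253

Answer: 46 253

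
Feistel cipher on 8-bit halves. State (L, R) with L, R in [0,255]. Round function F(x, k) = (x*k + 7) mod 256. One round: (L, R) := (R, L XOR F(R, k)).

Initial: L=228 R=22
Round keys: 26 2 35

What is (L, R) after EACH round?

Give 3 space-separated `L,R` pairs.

Round 1 (k=26): L=22 R=167
Round 2 (k=2): L=167 R=67
Round 3 (k=35): L=67 R=151

Answer: 22,167 167,67 67,151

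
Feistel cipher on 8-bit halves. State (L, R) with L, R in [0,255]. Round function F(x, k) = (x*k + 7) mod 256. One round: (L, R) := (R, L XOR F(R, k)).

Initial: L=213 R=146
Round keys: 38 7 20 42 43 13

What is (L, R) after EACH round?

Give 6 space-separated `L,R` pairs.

Answer: 146,102 102,67 67,37 37,90 90,0 0,93

Derivation:
Round 1 (k=38): L=146 R=102
Round 2 (k=7): L=102 R=67
Round 3 (k=20): L=67 R=37
Round 4 (k=42): L=37 R=90
Round 5 (k=43): L=90 R=0
Round 6 (k=13): L=0 R=93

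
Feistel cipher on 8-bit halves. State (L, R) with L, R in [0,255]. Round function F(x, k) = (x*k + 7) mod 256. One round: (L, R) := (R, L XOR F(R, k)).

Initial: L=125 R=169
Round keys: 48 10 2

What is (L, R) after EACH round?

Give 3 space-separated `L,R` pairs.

Answer: 169,202 202,66 66,65

Derivation:
Round 1 (k=48): L=169 R=202
Round 2 (k=10): L=202 R=66
Round 3 (k=2): L=66 R=65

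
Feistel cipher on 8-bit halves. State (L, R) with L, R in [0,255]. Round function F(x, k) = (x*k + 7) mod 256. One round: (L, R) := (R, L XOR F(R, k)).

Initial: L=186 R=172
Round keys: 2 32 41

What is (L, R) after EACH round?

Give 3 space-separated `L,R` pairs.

Answer: 172,229 229,11 11,47

Derivation:
Round 1 (k=2): L=172 R=229
Round 2 (k=32): L=229 R=11
Round 3 (k=41): L=11 R=47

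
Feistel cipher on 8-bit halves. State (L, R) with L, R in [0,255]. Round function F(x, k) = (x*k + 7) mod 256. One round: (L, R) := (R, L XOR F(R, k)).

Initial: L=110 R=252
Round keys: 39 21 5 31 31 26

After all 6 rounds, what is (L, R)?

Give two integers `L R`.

Answer: 220 210

Derivation:
Round 1 (k=39): L=252 R=5
Round 2 (k=21): L=5 R=140
Round 3 (k=5): L=140 R=198
Round 4 (k=31): L=198 R=141
Round 5 (k=31): L=141 R=220
Round 6 (k=26): L=220 R=210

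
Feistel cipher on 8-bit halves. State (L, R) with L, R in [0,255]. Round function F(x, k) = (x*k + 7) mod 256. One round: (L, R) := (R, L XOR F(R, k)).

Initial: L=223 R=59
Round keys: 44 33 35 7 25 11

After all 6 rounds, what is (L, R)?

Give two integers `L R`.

Answer: 96 11

Derivation:
Round 1 (k=44): L=59 R=244
Round 2 (k=33): L=244 R=64
Round 3 (k=35): L=64 R=51
Round 4 (k=7): L=51 R=44
Round 5 (k=25): L=44 R=96
Round 6 (k=11): L=96 R=11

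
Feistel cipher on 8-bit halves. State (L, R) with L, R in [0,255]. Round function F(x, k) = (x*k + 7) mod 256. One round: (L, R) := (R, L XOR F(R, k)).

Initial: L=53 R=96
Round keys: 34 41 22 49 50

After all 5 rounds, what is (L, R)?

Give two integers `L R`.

Round 1 (k=34): L=96 R=242
Round 2 (k=41): L=242 R=169
Round 3 (k=22): L=169 R=127
Round 4 (k=49): L=127 R=255
Round 5 (k=50): L=255 R=170

Answer: 255 170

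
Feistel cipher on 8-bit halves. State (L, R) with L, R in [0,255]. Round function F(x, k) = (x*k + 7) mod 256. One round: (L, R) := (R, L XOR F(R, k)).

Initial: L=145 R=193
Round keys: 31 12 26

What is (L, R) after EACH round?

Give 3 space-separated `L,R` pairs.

Round 1 (k=31): L=193 R=247
Round 2 (k=12): L=247 R=90
Round 3 (k=26): L=90 R=220

Answer: 193,247 247,90 90,220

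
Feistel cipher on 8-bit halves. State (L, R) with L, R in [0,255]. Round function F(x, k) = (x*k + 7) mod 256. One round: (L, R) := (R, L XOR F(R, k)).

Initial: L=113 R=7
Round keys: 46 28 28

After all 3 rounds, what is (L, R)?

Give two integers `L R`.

Answer: 32 191

Derivation:
Round 1 (k=46): L=7 R=56
Round 2 (k=28): L=56 R=32
Round 3 (k=28): L=32 R=191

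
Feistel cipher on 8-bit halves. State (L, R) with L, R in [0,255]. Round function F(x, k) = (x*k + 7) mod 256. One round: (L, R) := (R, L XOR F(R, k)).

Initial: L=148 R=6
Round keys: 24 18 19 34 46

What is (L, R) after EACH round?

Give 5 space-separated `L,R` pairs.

Answer: 6,3 3,59 59,107 107,6 6,112

Derivation:
Round 1 (k=24): L=6 R=3
Round 2 (k=18): L=3 R=59
Round 3 (k=19): L=59 R=107
Round 4 (k=34): L=107 R=6
Round 5 (k=46): L=6 R=112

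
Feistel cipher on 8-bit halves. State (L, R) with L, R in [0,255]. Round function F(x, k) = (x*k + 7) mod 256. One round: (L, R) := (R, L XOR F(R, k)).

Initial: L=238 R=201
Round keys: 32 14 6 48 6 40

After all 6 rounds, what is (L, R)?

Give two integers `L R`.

Round 1 (k=32): L=201 R=201
Round 2 (k=14): L=201 R=204
Round 3 (k=6): L=204 R=6
Round 4 (k=48): L=6 R=235
Round 5 (k=6): L=235 R=143
Round 6 (k=40): L=143 R=180

Answer: 143 180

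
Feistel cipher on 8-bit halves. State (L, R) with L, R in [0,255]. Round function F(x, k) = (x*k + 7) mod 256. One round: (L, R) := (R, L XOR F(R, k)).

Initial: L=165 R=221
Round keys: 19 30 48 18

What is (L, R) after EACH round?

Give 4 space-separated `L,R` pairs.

Answer: 221,203 203,12 12,140 140,211

Derivation:
Round 1 (k=19): L=221 R=203
Round 2 (k=30): L=203 R=12
Round 3 (k=48): L=12 R=140
Round 4 (k=18): L=140 R=211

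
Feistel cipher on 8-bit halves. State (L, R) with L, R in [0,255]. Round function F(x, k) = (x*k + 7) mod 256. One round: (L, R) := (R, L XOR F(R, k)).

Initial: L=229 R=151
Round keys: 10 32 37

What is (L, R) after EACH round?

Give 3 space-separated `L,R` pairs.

Round 1 (k=10): L=151 R=8
Round 2 (k=32): L=8 R=144
Round 3 (k=37): L=144 R=223

Answer: 151,8 8,144 144,223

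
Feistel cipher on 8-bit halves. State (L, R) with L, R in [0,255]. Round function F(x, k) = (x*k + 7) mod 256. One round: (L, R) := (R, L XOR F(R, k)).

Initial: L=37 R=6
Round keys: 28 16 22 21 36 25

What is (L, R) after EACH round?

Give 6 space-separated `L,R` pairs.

Answer: 6,138 138,161 161,87 87,139 139,196 196,160

Derivation:
Round 1 (k=28): L=6 R=138
Round 2 (k=16): L=138 R=161
Round 3 (k=22): L=161 R=87
Round 4 (k=21): L=87 R=139
Round 5 (k=36): L=139 R=196
Round 6 (k=25): L=196 R=160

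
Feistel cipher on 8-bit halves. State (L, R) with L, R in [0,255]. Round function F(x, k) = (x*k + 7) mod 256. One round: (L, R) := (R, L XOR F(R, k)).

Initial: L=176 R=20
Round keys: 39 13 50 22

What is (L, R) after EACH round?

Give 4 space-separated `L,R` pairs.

Round 1 (k=39): L=20 R=163
Round 2 (k=13): L=163 R=90
Round 3 (k=50): L=90 R=56
Round 4 (k=22): L=56 R=141

Answer: 20,163 163,90 90,56 56,141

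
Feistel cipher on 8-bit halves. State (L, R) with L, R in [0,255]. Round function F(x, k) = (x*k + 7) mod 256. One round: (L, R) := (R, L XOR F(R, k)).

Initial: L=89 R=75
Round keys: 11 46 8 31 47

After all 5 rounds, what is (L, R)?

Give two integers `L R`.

Answer: 151 174

Derivation:
Round 1 (k=11): L=75 R=25
Round 2 (k=46): L=25 R=206
Round 3 (k=8): L=206 R=110
Round 4 (k=31): L=110 R=151
Round 5 (k=47): L=151 R=174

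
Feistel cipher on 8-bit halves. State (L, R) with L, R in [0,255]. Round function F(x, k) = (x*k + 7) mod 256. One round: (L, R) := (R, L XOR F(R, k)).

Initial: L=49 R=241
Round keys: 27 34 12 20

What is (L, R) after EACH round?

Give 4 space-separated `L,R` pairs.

Round 1 (k=27): L=241 R=67
Round 2 (k=34): L=67 R=28
Round 3 (k=12): L=28 R=20
Round 4 (k=20): L=20 R=139

Answer: 241,67 67,28 28,20 20,139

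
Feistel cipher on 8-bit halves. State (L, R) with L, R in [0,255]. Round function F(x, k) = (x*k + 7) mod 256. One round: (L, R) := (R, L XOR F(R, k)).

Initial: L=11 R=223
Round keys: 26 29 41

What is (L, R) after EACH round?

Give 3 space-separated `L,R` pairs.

Round 1 (k=26): L=223 R=166
Round 2 (k=29): L=166 R=10
Round 3 (k=41): L=10 R=7

Answer: 223,166 166,10 10,7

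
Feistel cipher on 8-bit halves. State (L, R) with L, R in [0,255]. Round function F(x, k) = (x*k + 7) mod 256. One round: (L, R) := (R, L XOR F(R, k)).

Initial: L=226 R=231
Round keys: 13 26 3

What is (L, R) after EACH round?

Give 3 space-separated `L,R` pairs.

Round 1 (k=13): L=231 R=32
Round 2 (k=26): L=32 R=160
Round 3 (k=3): L=160 R=199

Answer: 231,32 32,160 160,199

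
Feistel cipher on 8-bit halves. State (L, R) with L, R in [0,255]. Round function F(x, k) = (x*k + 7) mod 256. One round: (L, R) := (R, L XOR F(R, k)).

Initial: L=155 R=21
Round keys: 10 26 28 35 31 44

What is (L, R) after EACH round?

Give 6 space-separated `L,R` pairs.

Round 1 (k=10): L=21 R=66
Round 2 (k=26): L=66 R=174
Round 3 (k=28): L=174 R=77
Round 4 (k=35): L=77 R=32
Round 5 (k=31): L=32 R=170
Round 6 (k=44): L=170 R=31

Answer: 21,66 66,174 174,77 77,32 32,170 170,31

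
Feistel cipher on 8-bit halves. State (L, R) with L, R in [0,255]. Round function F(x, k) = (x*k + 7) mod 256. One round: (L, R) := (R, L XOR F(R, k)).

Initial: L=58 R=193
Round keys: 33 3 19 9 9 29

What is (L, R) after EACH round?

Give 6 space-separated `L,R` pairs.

Answer: 193,210 210,188 188,41 41,196 196,194 194,197

Derivation:
Round 1 (k=33): L=193 R=210
Round 2 (k=3): L=210 R=188
Round 3 (k=19): L=188 R=41
Round 4 (k=9): L=41 R=196
Round 5 (k=9): L=196 R=194
Round 6 (k=29): L=194 R=197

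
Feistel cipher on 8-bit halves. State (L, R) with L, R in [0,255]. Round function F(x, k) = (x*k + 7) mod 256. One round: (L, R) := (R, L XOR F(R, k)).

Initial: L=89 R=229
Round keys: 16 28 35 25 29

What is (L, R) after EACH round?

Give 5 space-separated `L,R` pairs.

Answer: 229,14 14,106 106,139 139,240 240,188

Derivation:
Round 1 (k=16): L=229 R=14
Round 2 (k=28): L=14 R=106
Round 3 (k=35): L=106 R=139
Round 4 (k=25): L=139 R=240
Round 5 (k=29): L=240 R=188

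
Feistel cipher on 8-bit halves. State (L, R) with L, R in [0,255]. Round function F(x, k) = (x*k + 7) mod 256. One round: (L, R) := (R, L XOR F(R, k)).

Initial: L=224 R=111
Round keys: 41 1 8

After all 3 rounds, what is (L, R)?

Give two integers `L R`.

Round 1 (k=41): L=111 R=46
Round 2 (k=1): L=46 R=90
Round 3 (k=8): L=90 R=249

Answer: 90 249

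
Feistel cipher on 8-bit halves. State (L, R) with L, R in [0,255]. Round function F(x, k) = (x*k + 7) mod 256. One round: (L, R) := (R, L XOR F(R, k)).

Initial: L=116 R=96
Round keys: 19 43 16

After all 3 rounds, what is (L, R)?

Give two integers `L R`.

Round 1 (k=19): L=96 R=83
Round 2 (k=43): L=83 R=152
Round 3 (k=16): L=152 R=212

Answer: 152 212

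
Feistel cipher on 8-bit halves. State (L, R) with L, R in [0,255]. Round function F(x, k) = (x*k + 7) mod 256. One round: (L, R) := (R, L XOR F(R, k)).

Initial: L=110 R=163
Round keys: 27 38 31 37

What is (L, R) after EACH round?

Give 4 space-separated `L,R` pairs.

Answer: 163,86 86,104 104,201 201,124

Derivation:
Round 1 (k=27): L=163 R=86
Round 2 (k=38): L=86 R=104
Round 3 (k=31): L=104 R=201
Round 4 (k=37): L=201 R=124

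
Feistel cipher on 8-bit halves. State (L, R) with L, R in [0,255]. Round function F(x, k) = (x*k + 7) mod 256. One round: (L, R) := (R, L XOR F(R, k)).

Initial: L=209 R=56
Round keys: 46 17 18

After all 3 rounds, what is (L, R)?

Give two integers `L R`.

Round 1 (k=46): L=56 R=198
Round 2 (k=17): L=198 R=21
Round 3 (k=18): L=21 R=71

Answer: 21 71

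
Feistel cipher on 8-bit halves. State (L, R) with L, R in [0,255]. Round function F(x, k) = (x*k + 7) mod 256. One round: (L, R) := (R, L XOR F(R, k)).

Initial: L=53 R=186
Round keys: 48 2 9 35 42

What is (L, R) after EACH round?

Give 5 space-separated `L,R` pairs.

Round 1 (k=48): L=186 R=210
Round 2 (k=2): L=210 R=17
Round 3 (k=9): L=17 R=114
Round 4 (k=35): L=114 R=140
Round 5 (k=42): L=140 R=141

Answer: 186,210 210,17 17,114 114,140 140,141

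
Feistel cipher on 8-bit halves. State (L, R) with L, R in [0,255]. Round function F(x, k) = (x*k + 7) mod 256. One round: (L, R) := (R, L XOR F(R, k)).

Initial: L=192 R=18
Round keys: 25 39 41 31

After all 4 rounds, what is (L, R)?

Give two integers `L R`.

Round 1 (k=25): L=18 R=9
Round 2 (k=39): L=9 R=116
Round 3 (k=41): L=116 R=146
Round 4 (k=31): L=146 R=193

Answer: 146 193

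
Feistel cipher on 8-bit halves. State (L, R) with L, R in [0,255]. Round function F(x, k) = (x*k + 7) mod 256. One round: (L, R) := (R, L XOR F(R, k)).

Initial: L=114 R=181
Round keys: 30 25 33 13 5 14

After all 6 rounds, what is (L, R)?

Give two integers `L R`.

Round 1 (k=30): L=181 R=79
Round 2 (k=25): L=79 R=11
Round 3 (k=33): L=11 R=61
Round 4 (k=13): L=61 R=43
Round 5 (k=5): L=43 R=227
Round 6 (k=14): L=227 R=90

Answer: 227 90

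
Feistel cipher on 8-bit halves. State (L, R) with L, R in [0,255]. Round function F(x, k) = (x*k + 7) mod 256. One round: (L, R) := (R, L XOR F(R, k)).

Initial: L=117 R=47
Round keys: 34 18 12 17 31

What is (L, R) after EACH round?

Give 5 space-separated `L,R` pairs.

Answer: 47,48 48,72 72,87 87,134 134,22

Derivation:
Round 1 (k=34): L=47 R=48
Round 2 (k=18): L=48 R=72
Round 3 (k=12): L=72 R=87
Round 4 (k=17): L=87 R=134
Round 5 (k=31): L=134 R=22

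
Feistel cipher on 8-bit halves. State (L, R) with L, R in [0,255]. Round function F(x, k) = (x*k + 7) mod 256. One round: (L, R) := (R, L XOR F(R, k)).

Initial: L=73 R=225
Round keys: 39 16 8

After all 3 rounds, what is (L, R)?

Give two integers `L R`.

Round 1 (k=39): L=225 R=7
Round 2 (k=16): L=7 R=150
Round 3 (k=8): L=150 R=176

Answer: 150 176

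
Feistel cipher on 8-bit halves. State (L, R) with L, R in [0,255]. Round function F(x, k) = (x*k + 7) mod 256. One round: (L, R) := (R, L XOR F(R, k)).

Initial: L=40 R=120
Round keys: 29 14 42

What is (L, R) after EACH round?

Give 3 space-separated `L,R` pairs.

Answer: 120,183 183,113 113,38

Derivation:
Round 1 (k=29): L=120 R=183
Round 2 (k=14): L=183 R=113
Round 3 (k=42): L=113 R=38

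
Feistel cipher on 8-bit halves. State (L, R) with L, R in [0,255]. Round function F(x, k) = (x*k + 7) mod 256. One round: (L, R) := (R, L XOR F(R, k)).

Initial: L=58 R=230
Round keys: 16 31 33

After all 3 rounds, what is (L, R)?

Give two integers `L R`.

Round 1 (k=16): L=230 R=93
Round 2 (k=31): L=93 R=172
Round 3 (k=33): L=172 R=110

Answer: 172 110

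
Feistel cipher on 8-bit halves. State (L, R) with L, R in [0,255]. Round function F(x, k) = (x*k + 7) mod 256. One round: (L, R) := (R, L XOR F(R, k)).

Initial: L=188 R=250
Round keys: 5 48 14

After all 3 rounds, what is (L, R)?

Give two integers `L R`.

Answer: 13 232

Derivation:
Round 1 (k=5): L=250 R=85
Round 2 (k=48): L=85 R=13
Round 3 (k=14): L=13 R=232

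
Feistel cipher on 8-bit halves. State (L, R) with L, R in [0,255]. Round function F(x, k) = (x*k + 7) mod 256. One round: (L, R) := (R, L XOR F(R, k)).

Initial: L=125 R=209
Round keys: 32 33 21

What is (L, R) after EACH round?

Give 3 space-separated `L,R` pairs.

Round 1 (k=32): L=209 R=90
Round 2 (k=33): L=90 R=112
Round 3 (k=21): L=112 R=109

Answer: 209,90 90,112 112,109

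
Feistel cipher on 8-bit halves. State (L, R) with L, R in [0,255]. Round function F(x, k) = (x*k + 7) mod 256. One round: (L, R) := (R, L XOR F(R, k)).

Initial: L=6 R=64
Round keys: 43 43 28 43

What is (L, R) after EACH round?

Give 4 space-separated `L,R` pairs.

Answer: 64,193 193,50 50,190 190,195

Derivation:
Round 1 (k=43): L=64 R=193
Round 2 (k=43): L=193 R=50
Round 3 (k=28): L=50 R=190
Round 4 (k=43): L=190 R=195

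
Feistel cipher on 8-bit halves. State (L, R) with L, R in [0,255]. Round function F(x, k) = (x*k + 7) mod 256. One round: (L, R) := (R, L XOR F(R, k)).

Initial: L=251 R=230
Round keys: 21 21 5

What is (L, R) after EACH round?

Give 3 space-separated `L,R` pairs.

Round 1 (k=21): L=230 R=30
Round 2 (k=21): L=30 R=155
Round 3 (k=5): L=155 R=16

Answer: 230,30 30,155 155,16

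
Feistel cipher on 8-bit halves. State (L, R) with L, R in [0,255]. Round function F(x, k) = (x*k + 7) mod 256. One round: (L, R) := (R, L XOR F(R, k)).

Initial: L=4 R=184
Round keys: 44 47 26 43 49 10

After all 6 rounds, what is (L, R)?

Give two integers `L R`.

Answer: 82 204

Derivation:
Round 1 (k=44): L=184 R=163
Round 2 (k=47): L=163 R=76
Round 3 (k=26): L=76 R=28
Round 4 (k=43): L=28 R=247
Round 5 (k=49): L=247 R=82
Round 6 (k=10): L=82 R=204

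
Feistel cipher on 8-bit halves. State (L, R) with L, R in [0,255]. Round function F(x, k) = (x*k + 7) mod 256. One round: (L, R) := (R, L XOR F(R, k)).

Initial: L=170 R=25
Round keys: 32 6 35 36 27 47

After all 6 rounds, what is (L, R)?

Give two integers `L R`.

Round 1 (k=32): L=25 R=141
Round 2 (k=6): L=141 R=76
Round 3 (k=35): L=76 R=230
Round 4 (k=36): L=230 R=19
Round 5 (k=27): L=19 R=238
Round 6 (k=47): L=238 R=170

Answer: 238 170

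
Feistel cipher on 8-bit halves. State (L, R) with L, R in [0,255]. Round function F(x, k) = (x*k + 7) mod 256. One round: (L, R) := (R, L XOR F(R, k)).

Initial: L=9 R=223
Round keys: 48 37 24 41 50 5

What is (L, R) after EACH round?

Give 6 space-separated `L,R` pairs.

Round 1 (k=48): L=223 R=222
Round 2 (k=37): L=222 R=194
Round 3 (k=24): L=194 R=233
Round 4 (k=41): L=233 R=154
Round 5 (k=50): L=154 R=242
Round 6 (k=5): L=242 R=91

Answer: 223,222 222,194 194,233 233,154 154,242 242,91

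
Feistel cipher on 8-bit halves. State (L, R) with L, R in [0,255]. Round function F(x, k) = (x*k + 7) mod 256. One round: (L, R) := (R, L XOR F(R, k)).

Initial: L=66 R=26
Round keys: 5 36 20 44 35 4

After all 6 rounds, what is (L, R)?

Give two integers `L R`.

Round 1 (k=5): L=26 R=203
Round 2 (k=36): L=203 R=137
Round 3 (k=20): L=137 R=112
Round 4 (k=44): L=112 R=206
Round 5 (k=35): L=206 R=65
Round 6 (k=4): L=65 R=197

Answer: 65 197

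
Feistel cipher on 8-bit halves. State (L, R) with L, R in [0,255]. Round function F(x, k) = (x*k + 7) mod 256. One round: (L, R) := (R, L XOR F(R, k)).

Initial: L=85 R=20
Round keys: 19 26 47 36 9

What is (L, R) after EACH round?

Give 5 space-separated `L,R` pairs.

Answer: 20,214 214,215 215,86 86,200 200,89

Derivation:
Round 1 (k=19): L=20 R=214
Round 2 (k=26): L=214 R=215
Round 3 (k=47): L=215 R=86
Round 4 (k=36): L=86 R=200
Round 5 (k=9): L=200 R=89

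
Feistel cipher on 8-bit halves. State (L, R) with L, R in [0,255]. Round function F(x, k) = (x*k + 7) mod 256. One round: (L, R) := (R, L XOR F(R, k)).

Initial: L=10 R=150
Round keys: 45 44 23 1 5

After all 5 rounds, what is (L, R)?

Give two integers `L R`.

Answer: 105 201

Derivation:
Round 1 (k=45): L=150 R=111
Round 2 (k=44): L=111 R=141
Round 3 (k=23): L=141 R=221
Round 4 (k=1): L=221 R=105
Round 5 (k=5): L=105 R=201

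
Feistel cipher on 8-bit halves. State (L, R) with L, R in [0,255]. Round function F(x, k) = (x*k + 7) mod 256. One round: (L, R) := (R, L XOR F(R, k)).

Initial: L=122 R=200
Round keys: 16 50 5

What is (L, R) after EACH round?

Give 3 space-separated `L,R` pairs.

Round 1 (k=16): L=200 R=253
Round 2 (k=50): L=253 R=185
Round 3 (k=5): L=185 R=89

Answer: 200,253 253,185 185,89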